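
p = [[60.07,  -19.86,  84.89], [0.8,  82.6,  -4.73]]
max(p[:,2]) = 84.89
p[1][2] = -4.73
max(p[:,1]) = 82.6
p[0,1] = -19.86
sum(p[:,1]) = 62.739999999999995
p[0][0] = 60.07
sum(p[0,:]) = 125.1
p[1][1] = 82.6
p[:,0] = [60.07, 0.8]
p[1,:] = [0.8, 82.6, -4.73]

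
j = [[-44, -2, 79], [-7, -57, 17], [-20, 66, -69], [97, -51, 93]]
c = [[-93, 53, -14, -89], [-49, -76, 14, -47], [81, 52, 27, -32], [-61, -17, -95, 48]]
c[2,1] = 52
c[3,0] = -61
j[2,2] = -69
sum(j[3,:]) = 139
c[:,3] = [-89, -47, -32, 48]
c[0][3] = -89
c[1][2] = 14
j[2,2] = -69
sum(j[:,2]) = 120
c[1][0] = -49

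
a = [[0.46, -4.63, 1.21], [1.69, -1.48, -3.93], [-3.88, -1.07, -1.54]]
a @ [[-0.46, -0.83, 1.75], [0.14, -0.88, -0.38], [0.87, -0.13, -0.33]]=[[0.19, 3.54, 2.17], [-4.4, 0.41, 4.82], [0.3, 4.36, -5.88]]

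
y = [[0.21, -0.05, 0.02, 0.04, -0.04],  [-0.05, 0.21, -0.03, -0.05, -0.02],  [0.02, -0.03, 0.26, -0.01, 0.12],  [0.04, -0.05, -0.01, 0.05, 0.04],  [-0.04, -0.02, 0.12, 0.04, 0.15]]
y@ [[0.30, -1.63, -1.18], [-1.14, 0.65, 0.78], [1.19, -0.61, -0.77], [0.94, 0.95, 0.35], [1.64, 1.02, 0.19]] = [[0.12, -0.39, -0.3],[-0.37, 0.17, 0.22],[0.54, -0.1, -0.23],[0.17, -0.00, -0.05],[0.44, 0.17, -0.02]]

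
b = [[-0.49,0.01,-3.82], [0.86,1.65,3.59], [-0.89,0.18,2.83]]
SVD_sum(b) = [[-0.28,-0.7,-3.7], [0.29,0.72,3.81], [0.20,0.51,2.68]] + [[0.26, 0.24, -0.07], [0.76, 0.73, -0.20], [-0.73, -0.7, 0.19]] + [[-0.46,0.47,-0.05], [-0.19,0.2,-0.02], [-0.36,0.37,-0.04]]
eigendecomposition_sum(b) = [[-1.11,0.07,-1.06], [0.62,-0.04,0.59], [-0.26,0.02,-0.25]] + [[0.11, 0.16, -0.11], [0.98, 1.37, -0.91], [-0.06, -0.08, 0.05]] + [[0.5, -0.22, -2.66], [-0.74, 0.32, 3.91], [-0.57, 0.25, 3.02]]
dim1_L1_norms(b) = [4.32, 6.1, 3.9]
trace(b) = 3.99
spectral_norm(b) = 6.07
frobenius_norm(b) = 6.33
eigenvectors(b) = [[0.85, -0.12, -0.47], [-0.48, -0.99, 0.7], [0.20, 0.06, 0.54]]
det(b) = -8.23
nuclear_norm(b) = 8.49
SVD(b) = [[-0.62, 0.23, -0.75], [0.64, 0.70, -0.31], [0.45, -0.67, -0.59]] @ diag([6.073827762906489, 1.5299235123380535, 0.8855226439462499]) @ [[0.07, 0.19, 0.98], [0.71, 0.68, -0.18], [0.70, -0.71, 0.08]]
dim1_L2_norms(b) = [3.85, 4.04, 2.97]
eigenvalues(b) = [-1.39, 1.54, 3.84]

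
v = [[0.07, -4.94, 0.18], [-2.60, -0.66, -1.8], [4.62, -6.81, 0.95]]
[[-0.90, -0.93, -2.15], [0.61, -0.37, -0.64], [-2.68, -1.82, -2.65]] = v@ [[-0.33, -0.18, 0.05], [0.18, 0.20, 0.44], [0.07, 0.39, 0.12]]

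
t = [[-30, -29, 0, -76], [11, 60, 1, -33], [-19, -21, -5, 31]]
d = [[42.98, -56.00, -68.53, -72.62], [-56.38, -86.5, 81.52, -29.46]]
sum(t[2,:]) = -14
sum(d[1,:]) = -90.82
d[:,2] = [-68.53, 81.52]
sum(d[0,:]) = -154.17000000000002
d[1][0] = -56.38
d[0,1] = -56.0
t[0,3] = -76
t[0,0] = -30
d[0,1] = -56.0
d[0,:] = [42.98, -56.0, -68.53, -72.62]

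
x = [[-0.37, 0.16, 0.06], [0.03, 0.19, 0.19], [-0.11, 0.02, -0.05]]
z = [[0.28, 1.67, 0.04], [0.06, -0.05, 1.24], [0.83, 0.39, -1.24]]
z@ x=[[-0.06, 0.36, 0.33], [-0.16, 0.02, -0.07], [-0.16, 0.18, 0.19]]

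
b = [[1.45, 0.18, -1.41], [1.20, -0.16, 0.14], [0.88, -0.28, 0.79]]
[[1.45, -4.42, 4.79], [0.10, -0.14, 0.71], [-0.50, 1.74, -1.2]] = b @ [[0.03, -0.56, 0.86], [-1.45, -1.19, -0.19], [-1.18, 2.41, -2.54]]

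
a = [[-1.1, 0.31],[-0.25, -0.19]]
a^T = [[-1.10, -0.25], [0.31, -0.19]]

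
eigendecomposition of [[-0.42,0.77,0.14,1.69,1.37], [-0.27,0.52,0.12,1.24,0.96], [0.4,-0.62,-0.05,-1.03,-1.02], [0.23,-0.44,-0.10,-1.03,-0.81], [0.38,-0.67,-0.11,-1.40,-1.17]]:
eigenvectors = [[-0.57+0.00j, -0.18-0.12j, -0.18+0.12j, (-0.56+0j), 0.49+0.00j], [-0.41+0.00j, -0.37+0.03j, -0.37-0.03j, 0.21+0.00j, 0.73+0.00j], [(0.39+0j), (-0.86+0j), -0.86-0.00j, (0.63+0j), (0.43+0j)], [0.34+0.00j, 0.24-0.10j, 0.24+0.10j, 0.11+0.00j, (-0.15+0j)], [0.48+0.00j, -0.06+0.06j, (-0.06-0.06j), -0.49+0.00j, -0.12+0.00j]]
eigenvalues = [(-2.14+0j), (-0.01+0.04j), (-0.01-0.04j), 0j, (-0+0j)]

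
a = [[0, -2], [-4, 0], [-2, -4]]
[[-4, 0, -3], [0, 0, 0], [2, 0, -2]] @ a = [[6, 20], [0, 0], [4, 4]]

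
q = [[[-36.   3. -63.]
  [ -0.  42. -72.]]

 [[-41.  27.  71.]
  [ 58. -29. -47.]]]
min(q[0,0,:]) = -63.0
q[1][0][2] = 71.0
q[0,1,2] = -72.0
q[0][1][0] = -0.0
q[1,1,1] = -29.0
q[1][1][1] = -29.0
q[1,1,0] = 58.0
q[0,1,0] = -0.0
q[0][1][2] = -72.0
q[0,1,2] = -72.0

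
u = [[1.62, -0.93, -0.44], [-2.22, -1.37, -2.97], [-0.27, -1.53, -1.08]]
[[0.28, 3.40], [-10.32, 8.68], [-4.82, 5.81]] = u @ [[1.63, 0.15], [1.88, -2.50], [1.39, -1.88]]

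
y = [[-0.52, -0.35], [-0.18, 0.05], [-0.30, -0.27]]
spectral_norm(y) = 0.75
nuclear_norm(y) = 0.91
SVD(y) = [[-0.83,-0.04], [-0.16,-0.94], [-0.53,0.34]] @ diag([0.7532611693537555, 0.15263554875523855]) @ [[0.82, 0.57], [0.57, -0.82]]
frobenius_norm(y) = 0.77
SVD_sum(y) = [[-0.52,-0.36],[-0.10,-0.07],[-0.33,-0.23]] + [[-0.0, 0.01], [-0.08, 0.12], [0.03, -0.04]]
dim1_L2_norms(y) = [0.63, 0.19, 0.4]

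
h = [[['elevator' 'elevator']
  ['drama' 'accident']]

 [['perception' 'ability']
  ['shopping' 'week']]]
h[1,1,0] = 'shopping'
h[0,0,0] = 'elevator'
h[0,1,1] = 'accident'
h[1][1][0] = 'shopping'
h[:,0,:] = [['elevator', 'elevator'], ['perception', 'ability']]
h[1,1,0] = 'shopping'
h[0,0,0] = 'elevator'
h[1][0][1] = 'ability'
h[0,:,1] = ['elevator', 'accident']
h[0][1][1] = 'accident'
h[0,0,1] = 'elevator'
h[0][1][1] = 'accident'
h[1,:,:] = [['perception', 'ability'], ['shopping', 'week']]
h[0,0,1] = 'elevator'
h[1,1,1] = 'week'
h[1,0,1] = 'ability'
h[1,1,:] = ['shopping', 'week']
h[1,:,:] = [['perception', 'ability'], ['shopping', 'week']]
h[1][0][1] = 'ability'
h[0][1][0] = 'drama'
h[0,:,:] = [['elevator', 'elevator'], ['drama', 'accident']]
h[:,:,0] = [['elevator', 'drama'], ['perception', 'shopping']]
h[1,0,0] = 'perception'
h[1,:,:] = [['perception', 'ability'], ['shopping', 'week']]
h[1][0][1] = 'ability'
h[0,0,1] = 'elevator'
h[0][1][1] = 'accident'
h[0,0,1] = 'elevator'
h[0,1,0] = 'drama'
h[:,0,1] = ['elevator', 'ability']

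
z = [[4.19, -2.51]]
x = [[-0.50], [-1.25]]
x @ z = [[-2.1, 1.25], [-5.24, 3.14]]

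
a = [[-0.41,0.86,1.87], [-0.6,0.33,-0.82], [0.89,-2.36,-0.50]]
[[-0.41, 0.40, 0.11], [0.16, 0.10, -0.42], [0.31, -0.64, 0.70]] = a @ [[-0.1, -0.19, 0.25], [-0.13, 0.18, -0.25], [-0.18, 0.09, 0.23]]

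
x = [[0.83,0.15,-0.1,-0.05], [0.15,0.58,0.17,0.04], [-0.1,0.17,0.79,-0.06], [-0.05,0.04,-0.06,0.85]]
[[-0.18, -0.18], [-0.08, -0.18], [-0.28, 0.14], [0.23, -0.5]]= x @ [[-0.25, -0.18],  [0.02, -0.28],  [-0.37, 0.17],  [0.23, -0.57]]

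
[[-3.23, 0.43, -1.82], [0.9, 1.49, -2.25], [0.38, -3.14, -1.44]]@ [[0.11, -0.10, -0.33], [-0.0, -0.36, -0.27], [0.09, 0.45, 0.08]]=[[-0.52, -0.65, 0.80], [-0.1, -1.64, -0.88], [-0.09, 0.44, 0.61]]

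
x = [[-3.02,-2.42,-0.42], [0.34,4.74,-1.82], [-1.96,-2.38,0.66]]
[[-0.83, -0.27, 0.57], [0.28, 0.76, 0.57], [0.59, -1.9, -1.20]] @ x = [[1.30, -0.63, 1.22], [-1.7, 1.57, -1.12], [-0.08, -7.58, 2.42]]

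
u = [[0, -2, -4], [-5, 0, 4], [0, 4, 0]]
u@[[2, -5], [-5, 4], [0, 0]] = [[10, -8], [-10, 25], [-20, 16]]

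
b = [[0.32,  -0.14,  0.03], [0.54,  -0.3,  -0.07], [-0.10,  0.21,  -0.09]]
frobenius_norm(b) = 0.76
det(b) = 0.01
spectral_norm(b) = 0.73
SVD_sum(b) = [[0.30,-0.18,-0.01], [0.53,-0.31,-0.02], [-0.16,0.10,0.01]] + [[0.0, 0.01, -0.01], [0.02, 0.03, -0.03], [0.06, 0.11, -0.10]] + [[0.02, 0.03, 0.05], [-0.01, -0.02, -0.02], [0.0, 0.0, 0.0]]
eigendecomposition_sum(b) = [[0.22-0.00j,-0.05+0.00j,0.04+0.00j], [0.23-0.00j,(-0.05+0j),(0.04+0j)], [(0.1-0j),(-0.02+0j),0.02+0.00j]] + [[(0.05+0.01j), -0.05-0.00j, (-0-0.03j)], [0.15-0.04j, -0.12+0.07j, (-0.05-0.07j)], [(-0.1-0.14j), 0.12+0.11j, -0.05+0.08j]] + [[0.05-0.01j, (-0.05+0j), (-0+0.03j)], [0.15+0.04j, (-0.12-0.07j), (-0.05+0.07j)], [-0.10+0.14j, 0.12-0.11j, (-0.05-0.08j)]]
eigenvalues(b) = [(0.19+0j), (-0.13+0.16j), (-0.13-0.16j)]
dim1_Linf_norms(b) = [0.32, 0.54, 0.21]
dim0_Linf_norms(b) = [0.54, 0.3, 0.09]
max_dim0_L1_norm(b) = 0.96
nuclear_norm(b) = 0.97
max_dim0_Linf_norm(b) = 0.54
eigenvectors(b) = [[(-0.66+0j), (-0.16+0.14j), (-0.16-0.14j)],[-0.69+0.00j, -0.21+0.63j, (-0.21-0.63j)],[(-0.29+0j), 0.72+0.00j, 0.72-0.00j]]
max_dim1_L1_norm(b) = 0.91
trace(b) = -0.07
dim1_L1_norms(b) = [0.49, 0.91, 0.4]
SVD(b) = [[-0.47, 0.05, -0.88],[-0.84, 0.27, 0.47],[0.26, 0.96, -0.09]] @ diag([0.7343153910746381, 0.16760003610061744, 0.06550675026265114]) @ [[-0.86, 0.51, 0.03], [0.38, 0.68, -0.62], [-0.34, -0.52, -0.78]]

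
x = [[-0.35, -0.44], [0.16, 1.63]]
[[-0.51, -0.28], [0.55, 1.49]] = x @ [[1.18, -0.39], [0.22, 0.95]]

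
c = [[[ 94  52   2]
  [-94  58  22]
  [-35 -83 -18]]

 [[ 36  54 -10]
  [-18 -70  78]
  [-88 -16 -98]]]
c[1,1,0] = -18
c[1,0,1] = 54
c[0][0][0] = 94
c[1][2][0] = -88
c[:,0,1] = [52, 54]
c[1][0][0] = 36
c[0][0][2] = 2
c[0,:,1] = [52, 58, -83]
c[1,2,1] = -16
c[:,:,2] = [[2, 22, -18], [-10, 78, -98]]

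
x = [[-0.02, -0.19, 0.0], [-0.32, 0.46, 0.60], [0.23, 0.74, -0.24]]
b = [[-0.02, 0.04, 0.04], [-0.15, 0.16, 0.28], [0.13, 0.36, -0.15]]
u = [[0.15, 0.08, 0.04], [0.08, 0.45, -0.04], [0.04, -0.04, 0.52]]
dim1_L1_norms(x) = [0.21, 1.38, 1.21]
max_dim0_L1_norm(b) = 0.56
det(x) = -0.00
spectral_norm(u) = 0.54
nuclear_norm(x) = 1.65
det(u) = 0.03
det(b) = 0.00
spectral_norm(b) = 0.41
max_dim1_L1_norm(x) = 1.38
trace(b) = -0.01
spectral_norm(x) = 0.91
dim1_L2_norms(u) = [0.17, 0.46, 0.52]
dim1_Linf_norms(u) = [0.15, 0.45, 0.52]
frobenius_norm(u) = 0.72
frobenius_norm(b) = 0.55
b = u @ x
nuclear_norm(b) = 0.77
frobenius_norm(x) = 1.17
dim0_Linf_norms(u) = [0.15, 0.45, 0.52]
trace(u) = 1.12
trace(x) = 0.20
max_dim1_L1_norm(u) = 0.6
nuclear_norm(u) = 1.12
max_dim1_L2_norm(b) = 0.41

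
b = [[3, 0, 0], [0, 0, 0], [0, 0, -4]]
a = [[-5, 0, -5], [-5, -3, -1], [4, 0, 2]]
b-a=[[8, 0, 5], [5, 3, 1], [-4, 0, -6]]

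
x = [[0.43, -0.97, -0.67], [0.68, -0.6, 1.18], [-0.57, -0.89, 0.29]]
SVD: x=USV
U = [[-0.28, 0.85, -0.45],[-0.86, -0.43, -0.27],[-0.42, 0.31, 0.85]]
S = [1.57, 1.3, 0.91]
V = [[-0.30, 0.74, -0.61], [-0.08, -0.65, -0.75], [-0.95, -0.18, 0.25]]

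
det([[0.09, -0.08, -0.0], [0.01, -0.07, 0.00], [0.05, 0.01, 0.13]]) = -0.001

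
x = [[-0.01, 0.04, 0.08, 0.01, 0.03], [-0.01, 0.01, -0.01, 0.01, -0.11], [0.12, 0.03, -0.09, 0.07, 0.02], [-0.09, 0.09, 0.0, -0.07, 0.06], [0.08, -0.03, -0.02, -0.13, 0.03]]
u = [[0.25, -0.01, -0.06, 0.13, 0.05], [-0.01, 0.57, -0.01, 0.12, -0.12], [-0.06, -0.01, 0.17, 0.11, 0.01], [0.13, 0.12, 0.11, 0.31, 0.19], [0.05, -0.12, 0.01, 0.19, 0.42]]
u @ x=[[-0.02, 0.02, 0.02, -0.02, 0.02], [-0.03, 0.02, -0.0, 0.01, -0.06], [0.01, 0.01, -0.02, 0.00, 0.01], [-0.00, 0.03, -0.0, -0.04, 0.02], [0.02, 0.01, -0.0, -0.07, 0.04]]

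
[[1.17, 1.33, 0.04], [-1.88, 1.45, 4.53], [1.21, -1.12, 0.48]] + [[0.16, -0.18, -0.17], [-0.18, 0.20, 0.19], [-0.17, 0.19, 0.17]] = [[1.33, 1.15, -0.13], [-2.06, 1.65, 4.72], [1.04, -0.93, 0.65]]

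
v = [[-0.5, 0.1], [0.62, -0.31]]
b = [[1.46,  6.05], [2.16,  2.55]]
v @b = [[-0.51,-2.77], [0.24,2.96]]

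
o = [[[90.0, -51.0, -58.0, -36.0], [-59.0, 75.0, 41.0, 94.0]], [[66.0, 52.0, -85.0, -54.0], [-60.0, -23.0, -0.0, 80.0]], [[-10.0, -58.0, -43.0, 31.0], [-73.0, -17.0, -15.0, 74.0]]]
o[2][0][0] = -10.0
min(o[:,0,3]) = -54.0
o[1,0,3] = -54.0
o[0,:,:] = [[90.0, -51.0, -58.0, -36.0], [-59.0, 75.0, 41.0, 94.0]]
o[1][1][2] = -0.0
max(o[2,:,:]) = 74.0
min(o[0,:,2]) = -58.0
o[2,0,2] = -43.0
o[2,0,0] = -10.0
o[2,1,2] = -15.0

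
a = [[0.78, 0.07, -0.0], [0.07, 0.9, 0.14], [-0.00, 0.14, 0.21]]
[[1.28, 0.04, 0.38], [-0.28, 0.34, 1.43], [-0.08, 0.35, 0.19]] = a @ [[1.68, 0.04, 0.35], [-0.43, 0.13, 1.58], [-0.11, 1.58, -0.15]]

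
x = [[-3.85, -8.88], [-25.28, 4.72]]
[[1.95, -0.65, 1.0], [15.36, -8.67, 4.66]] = x @ [[-0.60, 0.33, -0.19],[0.04, -0.07, -0.03]]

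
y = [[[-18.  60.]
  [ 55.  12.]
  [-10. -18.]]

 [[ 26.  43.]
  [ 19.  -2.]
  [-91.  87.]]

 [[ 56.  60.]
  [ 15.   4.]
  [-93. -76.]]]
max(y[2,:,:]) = 60.0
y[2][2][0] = -93.0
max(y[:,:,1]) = 87.0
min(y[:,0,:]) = -18.0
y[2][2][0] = -93.0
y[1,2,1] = 87.0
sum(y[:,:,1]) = 170.0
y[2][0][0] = 56.0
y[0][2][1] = -18.0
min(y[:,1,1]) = -2.0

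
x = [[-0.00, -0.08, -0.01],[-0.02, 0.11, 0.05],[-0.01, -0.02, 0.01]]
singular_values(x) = [0.15, 0.03, 0.0]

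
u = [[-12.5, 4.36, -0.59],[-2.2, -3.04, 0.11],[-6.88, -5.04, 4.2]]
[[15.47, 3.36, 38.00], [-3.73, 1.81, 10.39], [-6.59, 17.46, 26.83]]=u @ [[-0.63, -0.47, -3.37], [1.66, -0.14, -0.99], [-0.61, 3.22, -0.32]]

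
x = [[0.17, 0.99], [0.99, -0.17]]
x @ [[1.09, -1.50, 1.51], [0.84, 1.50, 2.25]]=[[1.02, 1.23, 2.48], [0.94, -1.74, 1.11]]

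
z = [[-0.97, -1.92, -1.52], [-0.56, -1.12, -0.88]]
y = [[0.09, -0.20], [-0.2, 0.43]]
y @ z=[[0.02, 0.05, 0.04], [-0.05, -0.1, -0.07]]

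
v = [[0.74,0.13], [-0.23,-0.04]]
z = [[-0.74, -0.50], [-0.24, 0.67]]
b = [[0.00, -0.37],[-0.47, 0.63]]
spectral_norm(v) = 0.79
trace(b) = 0.63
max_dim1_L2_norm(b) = 0.79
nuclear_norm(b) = 1.05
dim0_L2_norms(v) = [0.77, 0.14]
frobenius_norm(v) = 0.79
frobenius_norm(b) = 0.87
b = z + v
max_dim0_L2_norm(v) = 0.77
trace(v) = 0.70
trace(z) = -0.07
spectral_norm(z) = 0.93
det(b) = -0.17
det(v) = 0.00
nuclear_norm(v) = 0.79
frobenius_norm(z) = 1.14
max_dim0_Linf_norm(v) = 0.74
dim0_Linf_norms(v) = [0.74, 0.13]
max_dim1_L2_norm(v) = 0.75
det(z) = -0.62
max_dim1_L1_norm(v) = 0.87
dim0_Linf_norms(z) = [0.74, 0.67]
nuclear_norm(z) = 1.59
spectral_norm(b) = 0.84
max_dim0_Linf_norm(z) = 0.74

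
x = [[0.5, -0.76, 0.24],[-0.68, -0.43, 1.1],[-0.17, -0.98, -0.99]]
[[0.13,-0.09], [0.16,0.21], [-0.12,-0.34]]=x @ [[0.08, -0.06],[-0.06, 0.15],[0.17, 0.21]]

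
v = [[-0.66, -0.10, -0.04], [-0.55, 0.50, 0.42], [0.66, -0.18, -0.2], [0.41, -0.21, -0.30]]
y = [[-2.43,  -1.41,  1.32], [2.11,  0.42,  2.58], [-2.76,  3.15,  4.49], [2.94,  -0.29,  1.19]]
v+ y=[[-3.09, -1.51, 1.28], [1.56, 0.92, 3.0], [-2.1, 2.97, 4.29], [3.35, -0.5, 0.89]]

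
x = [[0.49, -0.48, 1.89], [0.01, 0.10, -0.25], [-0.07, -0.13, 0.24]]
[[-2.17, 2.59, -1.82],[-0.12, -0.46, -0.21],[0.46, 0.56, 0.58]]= x @ [[-4.34, -0.1, -4.18], [-2.28, -3.10, -3.71], [-0.60, 0.61, -0.82]]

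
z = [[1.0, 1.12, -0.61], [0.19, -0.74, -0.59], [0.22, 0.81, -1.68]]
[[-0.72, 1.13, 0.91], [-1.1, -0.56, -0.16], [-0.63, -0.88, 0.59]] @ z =[[-0.31, -0.91, -1.76], [-1.24, -0.95, 1.27], [-0.67, 0.42, -0.09]]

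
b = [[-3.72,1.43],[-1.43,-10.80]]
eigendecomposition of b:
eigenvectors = [[0.98,  -0.21],  [-0.21,  0.98]]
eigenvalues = [-4.02, -10.5]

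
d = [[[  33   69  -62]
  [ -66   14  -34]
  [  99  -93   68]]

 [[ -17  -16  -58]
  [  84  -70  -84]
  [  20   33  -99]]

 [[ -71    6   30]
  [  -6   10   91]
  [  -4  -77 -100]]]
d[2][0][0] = -71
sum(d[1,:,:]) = -207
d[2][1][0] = -6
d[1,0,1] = -16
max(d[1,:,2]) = -58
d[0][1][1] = 14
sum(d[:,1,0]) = 12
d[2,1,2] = 91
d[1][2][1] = 33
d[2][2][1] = -77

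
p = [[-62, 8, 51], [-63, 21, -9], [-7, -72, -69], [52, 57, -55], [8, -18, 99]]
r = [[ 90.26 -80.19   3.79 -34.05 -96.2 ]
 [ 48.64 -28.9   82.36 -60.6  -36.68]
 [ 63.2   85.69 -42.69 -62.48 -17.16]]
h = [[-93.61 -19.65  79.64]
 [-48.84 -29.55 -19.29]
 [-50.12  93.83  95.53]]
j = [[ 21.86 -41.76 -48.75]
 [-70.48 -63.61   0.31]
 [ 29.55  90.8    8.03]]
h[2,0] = -50.12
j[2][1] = 90.8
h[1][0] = -48.84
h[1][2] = -19.29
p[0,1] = 8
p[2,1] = -72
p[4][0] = 8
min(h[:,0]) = -93.61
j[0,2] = -48.75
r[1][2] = 82.36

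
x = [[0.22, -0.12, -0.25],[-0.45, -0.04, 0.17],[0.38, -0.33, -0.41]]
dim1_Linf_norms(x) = [0.25, 0.45, 0.41]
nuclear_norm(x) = 1.17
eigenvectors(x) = [[-0.32-0.25j, (-0.32+0.25j), (0.47+0j)], [(0.58+0.1j), 0.58-0.10j, (0.25+0j)], [-0.70+0.00j, -0.70-0.00j, (0.85+0j)]]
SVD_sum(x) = [[0.25,-0.12,-0.21], [-0.3,0.14,0.25], [0.46,-0.21,-0.38]] + [[-0.02, -0.03, -0.01], [-0.15, -0.18, -0.08], [-0.09, -0.11, -0.04]] + [[-0.01, 0.02, -0.03], [-0.0, 0.0, -0.0], [0.01, -0.01, 0.01]]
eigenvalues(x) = [(0.03+0.18j), (0.03-0.18j), (-0.3+0j)]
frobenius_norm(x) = 0.88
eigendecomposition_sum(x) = [[(0.14+0.05j), 0.01-0.05j, (-0.08-0.01j)], [(-0.21+0.03j), 0.02+0.07j, 0.11-0.04j], [0.24-0.08j, -0.04-0.08j, -0.12+0.07j]] + [[(0.14-0.05j), 0.01+0.05j, -0.08+0.01j], [-0.21-0.03j, 0.02-0.07j, (0.11+0.04j)], [0.24+0.08j, (-0.04+0.08j), (-0.12-0.07j)]] + [[-0.06-0.00j, -0.14-0.00j, -0.09+0.00j], [(-0.03-0j), (-0.08-0j), -0.05+0.00j], [-0.10-0.00j, -0.26-0.00j, -0.17+0.00j]]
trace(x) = -0.23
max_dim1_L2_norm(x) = 0.65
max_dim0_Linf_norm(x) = 0.45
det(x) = -0.01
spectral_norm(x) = 0.83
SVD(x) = [[-0.42, -0.12, -0.9],  [0.5, -0.86, -0.12],  [-0.76, -0.5, 0.42]] @ diag([0.8338912763782504, 0.28699904310102636, 0.04423673178872419]) @ [[-0.73, 0.34, 0.60], [0.60, 0.74, 0.31], [0.34, -0.58, 0.74]]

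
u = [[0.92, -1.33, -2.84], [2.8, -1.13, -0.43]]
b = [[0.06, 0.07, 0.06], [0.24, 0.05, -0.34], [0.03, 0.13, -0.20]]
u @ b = [[-0.35,-0.37,1.08], [-0.12,0.08,0.64]]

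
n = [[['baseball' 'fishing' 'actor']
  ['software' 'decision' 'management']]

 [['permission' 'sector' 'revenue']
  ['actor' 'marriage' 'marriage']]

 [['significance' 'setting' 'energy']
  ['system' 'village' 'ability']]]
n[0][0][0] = 'baseball'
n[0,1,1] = 'decision'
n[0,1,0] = 'software'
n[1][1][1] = 'marriage'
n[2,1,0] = 'system'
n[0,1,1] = 'decision'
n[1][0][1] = 'sector'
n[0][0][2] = 'actor'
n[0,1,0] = 'software'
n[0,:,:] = [['baseball', 'fishing', 'actor'], ['software', 'decision', 'management']]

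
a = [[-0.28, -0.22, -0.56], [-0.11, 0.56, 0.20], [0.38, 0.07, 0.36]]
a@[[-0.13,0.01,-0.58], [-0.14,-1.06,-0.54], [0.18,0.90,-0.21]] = [[-0.03,  -0.27,  0.40], [-0.03,  -0.41,  -0.28], [0.01,  0.25,  -0.33]]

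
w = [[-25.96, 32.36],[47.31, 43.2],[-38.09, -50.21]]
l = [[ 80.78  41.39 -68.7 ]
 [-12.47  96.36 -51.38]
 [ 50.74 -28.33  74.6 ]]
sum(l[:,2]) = -45.48000000000002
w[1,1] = 43.2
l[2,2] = 74.6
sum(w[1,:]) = 90.51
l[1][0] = -12.47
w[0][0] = -25.96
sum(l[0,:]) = 53.47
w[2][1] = -50.21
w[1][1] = 43.2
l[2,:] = [50.74, -28.33, 74.6]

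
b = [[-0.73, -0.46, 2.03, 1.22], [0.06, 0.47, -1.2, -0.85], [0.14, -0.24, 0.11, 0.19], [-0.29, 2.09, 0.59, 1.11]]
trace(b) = 0.96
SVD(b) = [[-0.77, -0.36, -0.48, -0.23], [0.44, 0.29, -0.68, -0.5], [-0.04, -0.10, 0.54, -0.83], [-0.47, 0.88, 0.09, -0.03]] @ diag([3.102586428720661, 2.257688413483732, 0.41460640762432366, 0.05917775508186858]) @ [[0.23, -0.13, -0.76, -0.59],[0.01, 0.96, -0.25, 0.12],[0.87, -0.09, -0.1, 0.48],[0.45, 0.23, 0.59, -0.63]]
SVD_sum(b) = [[-0.55, 0.31, 1.81, 1.41], [0.32, -0.18, -1.04, -0.81], [-0.03, 0.02, 0.10, 0.08], [-0.33, 0.19, 1.10, 0.85]] + [[-0.00, -0.78, 0.21, -0.10],  [0.0, 0.63, -0.17, 0.08],  [-0.0, -0.23, 0.06, -0.03],  [0.01, 1.91, -0.51, 0.24]] + [[-0.17, 0.02, 0.02, -0.10], [-0.25, 0.03, 0.03, -0.14], [0.19, -0.02, -0.02, 0.11], [0.03, -0.00, -0.00, 0.02]] + [[-0.01, -0.0, -0.01, 0.01],[-0.01, -0.01, -0.02, 0.02],[-0.02, -0.01, -0.03, 0.03],[-0.00, -0.00, -0.0, 0.00]]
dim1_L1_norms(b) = [4.44, 2.58, 0.68, 4.08]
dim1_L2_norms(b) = [2.52, 1.54, 0.35, 2.46]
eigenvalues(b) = [(-0.81+0j), (-0.08+0j), (0.93+1.29j), (0.93-1.29j)]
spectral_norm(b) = 3.10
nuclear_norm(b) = 5.83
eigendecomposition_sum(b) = [[(-0.68-0j), (-0.37+0j), (0.9-0j), 0.18-0.00j], [(0.05+0j), (0.02-0j), (-0.06+0j), -0.01+0.00j], [(0.16+0j), (0.08-0j), (-0.21+0j), -0.04+0.00j], [(-0.2-0j), -0.11+0.00j, (0.27-0j), 0.05-0.00j]] + [[(-0.01-0j), -0.03+0.00j, (-0.05+0j), -0.00-0.00j],[-0.01-0.00j, (-0.02+0j), -0.03+0.00j, (-0-0j)],[(-0.02-0j), -0.04+0.00j, -0.06+0.00j, (-0-0j)],[(0.02+0j), (0.04-0j), (0.06-0j), 0.00+0.00j]] + [[-0.02+0.03j, -0.03-0.75j, 0.59+0.14j, 0.52-0.16j], [(0.01-0.03j), 0.23+0.66j, -0.56+0.04j, (-0.42+0.28j)], [-0.00+0.01j, (-0.14-0.2j), (0.19-0.07j), (0.12-0.14j)], [(-0.05-0.01j), (1.08-0.47j), 0.13+0.93j, (0.53+0.67j)]] + [[(-0.02-0.03j), -0.03+0.75j, 0.59-0.14j, (0.52+0.16j)],  [0.01+0.03j, 0.23-0.66j, (-0.56-0.04j), (-0.42-0.28j)],  [(-0-0.01j), (-0.14+0.2j), (0.19+0.07j), 0.12+0.14j],  [-0.05+0.01j, 1.08+0.47j, 0.13-0.93j, 0.53-0.67j]]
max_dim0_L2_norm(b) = 2.43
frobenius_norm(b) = 3.86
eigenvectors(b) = [[(0.93+0j), (-0.47+0j), -0.17+0.44j, (-0.17-0.44j)], [(-0.06+0j), -0.25+0.00j, (0.03-0.44j), 0.03+0.44j], [-0.22+0.00j, (-0.58+0j), (0.03+0.15j), (0.03-0.15j)], [(0.28+0j), (0.62+0j), -0.74+0.00j, (-0.74-0j)]]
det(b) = 0.17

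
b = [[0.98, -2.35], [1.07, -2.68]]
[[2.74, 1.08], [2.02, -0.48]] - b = [[1.76, 3.43], [0.95, 2.20]]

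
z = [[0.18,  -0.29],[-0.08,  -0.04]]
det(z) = -0.03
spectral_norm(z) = 0.34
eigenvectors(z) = [[0.97, 0.70], [-0.26, 0.72]]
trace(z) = 0.14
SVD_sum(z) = [[0.18, -0.29], [-0.0, 0.01]] + [[-0.0, -0.00],[-0.08, -0.05]]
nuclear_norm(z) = 0.43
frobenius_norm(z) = 0.35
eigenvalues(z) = [0.26, -0.12]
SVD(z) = [[-1.00, 0.03],[0.03, 1.00]] @ diag([0.3414267271415484, 0.08903813785906924]) @ [[-0.53, 0.85], [-0.85, -0.53]]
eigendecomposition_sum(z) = [[0.20, -0.2], [-0.05, 0.05]] + [[-0.02, -0.09],[-0.03, -0.09]]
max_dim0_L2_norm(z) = 0.29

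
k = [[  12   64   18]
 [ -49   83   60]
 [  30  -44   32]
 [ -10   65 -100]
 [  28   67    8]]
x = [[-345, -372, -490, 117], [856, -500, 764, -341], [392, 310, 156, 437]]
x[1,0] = 856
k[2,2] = 32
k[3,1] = 65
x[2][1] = 310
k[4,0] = 28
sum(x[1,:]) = 779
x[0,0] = -345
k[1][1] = 83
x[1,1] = -500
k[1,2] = 60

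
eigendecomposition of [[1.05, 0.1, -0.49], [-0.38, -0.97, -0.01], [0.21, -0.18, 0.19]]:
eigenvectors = [[0.01, -0.92, 0.61], [-0.99, 0.19, -0.17], [-0.16, -0.35, 0.78]]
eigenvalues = [-0.97, 0.84, 0.39]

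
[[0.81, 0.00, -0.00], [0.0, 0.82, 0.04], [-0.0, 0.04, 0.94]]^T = [[0.81, 0.00, -0.0], [0.00, 0.82, 0.04], [-0.0, 0.04, 0.94]]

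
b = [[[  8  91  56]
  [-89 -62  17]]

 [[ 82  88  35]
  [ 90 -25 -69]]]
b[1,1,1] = -25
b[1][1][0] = 90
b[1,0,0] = 82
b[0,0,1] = 91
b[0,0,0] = 8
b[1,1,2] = -69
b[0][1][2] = 17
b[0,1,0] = -89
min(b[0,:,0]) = -89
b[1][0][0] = 82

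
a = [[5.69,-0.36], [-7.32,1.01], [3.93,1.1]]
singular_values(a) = [10.08, 1.45]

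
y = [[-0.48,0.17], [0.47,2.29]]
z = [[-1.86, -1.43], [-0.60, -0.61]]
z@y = [[0.22,-3.59], [0.0,-1.50]]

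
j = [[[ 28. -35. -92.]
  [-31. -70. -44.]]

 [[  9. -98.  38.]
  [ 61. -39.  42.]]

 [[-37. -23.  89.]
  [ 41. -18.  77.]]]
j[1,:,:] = [[9.0, -98.0, 38.0], [61.0, -39.0, 42.0]]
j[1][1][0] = 61.0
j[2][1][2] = 77.0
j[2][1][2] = 77.0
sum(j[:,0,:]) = -121.0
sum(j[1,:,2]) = 80.0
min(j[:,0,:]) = -98.0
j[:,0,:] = [[28.0, -35.0, -92.0], [9.0, -98.0, 38.0], [-37.0, -23.0, 89.0]]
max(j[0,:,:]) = 28.0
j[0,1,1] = -70.0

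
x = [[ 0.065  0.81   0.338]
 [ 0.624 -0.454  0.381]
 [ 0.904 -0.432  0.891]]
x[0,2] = 0.338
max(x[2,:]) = 0.904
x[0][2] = 0.338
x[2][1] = -0.432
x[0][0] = 0.065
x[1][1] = -0.454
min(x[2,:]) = -0.432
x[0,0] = 0.065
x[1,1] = -0.454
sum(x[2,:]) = 1.363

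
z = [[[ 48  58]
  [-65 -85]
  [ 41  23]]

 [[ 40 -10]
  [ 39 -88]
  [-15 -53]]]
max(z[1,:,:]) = 40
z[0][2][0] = 41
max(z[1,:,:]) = 40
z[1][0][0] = 40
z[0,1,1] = -85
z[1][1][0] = 39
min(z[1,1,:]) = -88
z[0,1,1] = -85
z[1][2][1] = -53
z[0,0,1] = 58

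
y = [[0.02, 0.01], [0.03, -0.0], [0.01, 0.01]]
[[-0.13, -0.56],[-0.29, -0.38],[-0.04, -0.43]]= y @ [[-9.58, -12.74], [6.05, -30.10]]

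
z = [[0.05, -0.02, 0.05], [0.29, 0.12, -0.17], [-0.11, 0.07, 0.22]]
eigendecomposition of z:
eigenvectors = [[(-0.22+0.16j), -0.22-0.16j, 0.49+0.00j], [(0.81+0j), 0.81-0.00j, (-0.16+0j)], [(-0.39-0.34j), (-0.39+0.34j), (0.86+0j)]]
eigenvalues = [(0.12+0.13j), (0.12-0.13j), (0.14+0j)]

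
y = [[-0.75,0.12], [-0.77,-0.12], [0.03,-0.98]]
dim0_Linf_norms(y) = [0.77, 0.98]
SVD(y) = [[-0.71, 0.0], [-0.69, -0.24], [0.17, -0.97]] @ diag([1.0772902775704212, 0.9924442845078233]) @ [[0.99, -0.16], [0.16, 0.99]]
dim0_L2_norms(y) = [1.08, 0.99]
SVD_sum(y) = [[-0.75, 0.12], [-0.73, 0.12], [0.18, -0.03]] + [[0.0, 0.0], [-0.04, -0.24], [-0.15, -0.95]]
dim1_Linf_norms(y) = [0.75, 0.77, 0.98]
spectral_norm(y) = 1.08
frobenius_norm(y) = 1.46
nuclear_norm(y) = 2.07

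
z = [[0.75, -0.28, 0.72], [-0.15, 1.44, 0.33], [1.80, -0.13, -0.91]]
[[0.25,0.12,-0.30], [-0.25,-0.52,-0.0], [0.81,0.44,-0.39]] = z@[[0.39,0.16,-0.28],[-0.11,-0.32,0.0],[-0.1,-0.12,-0.13]]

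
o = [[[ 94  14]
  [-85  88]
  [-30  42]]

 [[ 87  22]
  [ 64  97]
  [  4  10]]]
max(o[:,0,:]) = 94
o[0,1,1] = 88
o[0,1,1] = 88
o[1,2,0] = 4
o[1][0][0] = 87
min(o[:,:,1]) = 10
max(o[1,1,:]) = 97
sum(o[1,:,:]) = 284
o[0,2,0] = -30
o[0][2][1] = 42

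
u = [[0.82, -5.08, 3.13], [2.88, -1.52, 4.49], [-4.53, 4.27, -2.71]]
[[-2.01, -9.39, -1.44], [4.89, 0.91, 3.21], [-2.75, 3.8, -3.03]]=u @ [[1.14, 1.06, 1.10], [1.01, 2.18, 0.59], [0.70, 0.26, 0.21]]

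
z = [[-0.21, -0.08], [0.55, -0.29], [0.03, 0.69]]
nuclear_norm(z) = 1.33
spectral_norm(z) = 0.79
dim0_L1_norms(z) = [0.79, 1.06]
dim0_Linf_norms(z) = [0.55, 0.69]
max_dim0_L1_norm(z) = 1.06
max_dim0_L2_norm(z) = 0.75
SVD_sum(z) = [[-0.01, 0.01], [0.2, -0.45], [-0.25, 0.56]] + [[-0.20, -0.09],  [0.35, 0.16],  [0.28, 0.13]]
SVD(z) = [[0.02, 0.41], [-0.62, -0.71], [0.78, -0.57]] @ diag([0.7880463676003682, 0.5413713351405531]) @ [[-0.41, 0.91], [-0.91, -0.41]]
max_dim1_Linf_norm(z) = 0.69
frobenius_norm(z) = 0.96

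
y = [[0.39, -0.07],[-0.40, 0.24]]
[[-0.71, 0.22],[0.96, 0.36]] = y @ [[-1.56, 1.18],[1.39, 3.46]]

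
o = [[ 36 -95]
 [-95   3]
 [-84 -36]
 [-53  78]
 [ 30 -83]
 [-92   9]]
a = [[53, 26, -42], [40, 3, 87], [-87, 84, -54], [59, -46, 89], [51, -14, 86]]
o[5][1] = 9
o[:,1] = [-95, 3, -36, 78, -83, 9]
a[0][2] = -42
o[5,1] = 9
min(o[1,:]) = -95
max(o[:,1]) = 78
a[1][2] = 87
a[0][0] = 53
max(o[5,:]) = 9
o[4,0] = 30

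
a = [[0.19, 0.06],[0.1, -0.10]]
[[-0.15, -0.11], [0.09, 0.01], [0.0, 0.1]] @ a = [[-0.04, 0.00], [0.02, 0.0], [0.01, -0.01]]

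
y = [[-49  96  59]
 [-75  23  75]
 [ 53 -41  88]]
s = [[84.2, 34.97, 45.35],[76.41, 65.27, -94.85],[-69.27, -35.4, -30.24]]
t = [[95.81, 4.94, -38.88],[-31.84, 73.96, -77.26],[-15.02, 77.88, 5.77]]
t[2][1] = 77.88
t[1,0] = -31.84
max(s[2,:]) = -30.24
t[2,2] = 5.77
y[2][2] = 88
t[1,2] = -77.26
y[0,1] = 96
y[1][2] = 75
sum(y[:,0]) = -71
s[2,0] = -69.27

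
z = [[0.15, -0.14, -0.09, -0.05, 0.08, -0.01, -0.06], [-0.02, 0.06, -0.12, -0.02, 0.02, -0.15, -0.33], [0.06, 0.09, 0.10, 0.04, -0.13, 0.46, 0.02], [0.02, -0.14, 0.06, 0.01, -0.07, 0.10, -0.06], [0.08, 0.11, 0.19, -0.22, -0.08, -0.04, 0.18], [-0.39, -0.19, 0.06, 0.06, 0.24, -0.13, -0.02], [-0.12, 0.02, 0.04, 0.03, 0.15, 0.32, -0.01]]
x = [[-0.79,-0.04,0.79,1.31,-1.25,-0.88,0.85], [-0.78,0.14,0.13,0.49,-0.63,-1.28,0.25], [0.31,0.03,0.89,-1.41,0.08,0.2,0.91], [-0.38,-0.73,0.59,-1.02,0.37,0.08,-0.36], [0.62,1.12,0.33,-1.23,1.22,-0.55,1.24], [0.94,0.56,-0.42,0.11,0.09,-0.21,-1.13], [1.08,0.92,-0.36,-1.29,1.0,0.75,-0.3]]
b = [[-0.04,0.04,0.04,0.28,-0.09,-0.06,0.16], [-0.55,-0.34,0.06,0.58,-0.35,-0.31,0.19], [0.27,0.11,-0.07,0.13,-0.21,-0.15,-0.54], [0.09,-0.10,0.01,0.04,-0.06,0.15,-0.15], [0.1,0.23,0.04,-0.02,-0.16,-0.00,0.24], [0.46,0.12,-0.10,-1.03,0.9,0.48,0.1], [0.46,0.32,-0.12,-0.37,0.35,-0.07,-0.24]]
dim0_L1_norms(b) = [1.97, 1.26, 0.44, 2.45, 2.12, 1.22, 1.62]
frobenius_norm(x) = 5.46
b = z @ x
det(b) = 0.00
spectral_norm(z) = 0.67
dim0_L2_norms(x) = [1.98, 1.72, 1.48, 2.86, 2.14, 1.84, 2.16]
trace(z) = 0.10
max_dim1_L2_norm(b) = 1.53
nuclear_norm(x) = 11.45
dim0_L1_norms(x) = [4.9, 3.54, 3.51, 6.86, 4.64, 3.95, 5.04]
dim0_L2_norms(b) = [0.9, 0.56, 0.19, 1.28, 1.07, 0.62, 0.71]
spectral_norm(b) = 1.92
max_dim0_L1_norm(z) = 1.21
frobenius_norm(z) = 1.03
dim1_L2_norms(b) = [0.35, 1.01, 0.68, 0.26, 0.38, 1.53, 0.81]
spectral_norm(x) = 4.02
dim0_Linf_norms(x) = [1.08, 1.12, 0.89, 1.41, 1.25, 1.28, 1.24]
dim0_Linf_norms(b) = [0.55, 0.34, 0.12, 1.03, 0.9, 0.48, 0.54]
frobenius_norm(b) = 2.19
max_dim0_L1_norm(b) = 2.45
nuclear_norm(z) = 2.28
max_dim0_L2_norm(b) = 1.28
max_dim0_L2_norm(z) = 0.6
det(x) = 2.48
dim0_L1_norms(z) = [0.84, 0.75, 0.66, 0.43, 0.77, 1.21, 0.68]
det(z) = 0.00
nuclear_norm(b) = 3.80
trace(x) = -0.07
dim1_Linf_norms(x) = [1.31, 1.28, 1.41, 1.02, 1.24, 1.13, 1.29]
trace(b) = -0.33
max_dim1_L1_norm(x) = 6.31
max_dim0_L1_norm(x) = 6.86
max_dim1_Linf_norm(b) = 1.03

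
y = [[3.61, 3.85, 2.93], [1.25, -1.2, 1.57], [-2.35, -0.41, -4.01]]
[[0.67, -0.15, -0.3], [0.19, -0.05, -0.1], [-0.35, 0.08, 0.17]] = y @ [[0.2,-0.05,-0.09], [0.01,-0.00,-0.00], [-0.03,0.01,0.01]]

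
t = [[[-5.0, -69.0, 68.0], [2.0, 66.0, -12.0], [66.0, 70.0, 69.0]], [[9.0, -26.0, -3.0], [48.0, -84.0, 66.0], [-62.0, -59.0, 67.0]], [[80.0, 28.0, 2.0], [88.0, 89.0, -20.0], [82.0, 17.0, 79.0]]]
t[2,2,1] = 17.0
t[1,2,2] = 67.0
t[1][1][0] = 48.0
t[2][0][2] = 2.0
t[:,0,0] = [-5.0, 9.0, 80.0]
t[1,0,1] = -26.0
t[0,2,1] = 70.0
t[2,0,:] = [80.0, 28.0, 2.0]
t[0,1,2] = -12.0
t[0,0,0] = -5.0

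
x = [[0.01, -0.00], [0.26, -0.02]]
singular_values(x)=[0.26, 0.0]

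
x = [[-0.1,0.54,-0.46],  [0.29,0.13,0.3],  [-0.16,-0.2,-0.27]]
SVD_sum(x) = [[-0.2, 0.39, -0.53], [0.07, -0.14, 0.19], [-0.04, 0.08, -0.11]] + [[0.1, 0.15, 0.08],[0.18, 0.28, 0.14],[-0.17, -0.26, -0.13]] + [[0.01,  -0.0,  -0.0], [0.04,  -0.01,  -0.03], [0.05,  -0.02,  -0.03]]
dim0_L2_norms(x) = [0.35, 0.59, 0.61]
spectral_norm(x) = 0.74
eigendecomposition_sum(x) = [[0.20, 0.37, 0.03],[0.12, 0.22, 0.02],[-0.08, -0.15, -0.01]] + [[-0.32, 0.05, -0.71],[0.18, -0.03, 0.40],[-0.07, 0.01, -0.15]] + [[0.02, 0.12, 0.23], [-0.01, -0.06, -0.12], [-0.01, -0.06, -0.11]]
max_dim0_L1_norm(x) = 1.03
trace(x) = -0.24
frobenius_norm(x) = 0.92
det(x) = 0.03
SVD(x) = [[-0.92, -0.37, 0.08], [0.33, -0.68, 0.66], [-0.19, 0.64, 0.75]] @ diag([0.744457798416129, 0.5313639448750118, 0.07832588629741598]) @ [[0.29, -0.56, 0.77],[-0.49, -0.78, -0.38],[0.82, -0.27, -0.51]]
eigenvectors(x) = [[0.81, 0.86, -0.82],[0.48, -0.48, 0.42],[-0.33, 0.18, 0.4]]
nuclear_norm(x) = 1.35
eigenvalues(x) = [0.41, -0.5, -0.15]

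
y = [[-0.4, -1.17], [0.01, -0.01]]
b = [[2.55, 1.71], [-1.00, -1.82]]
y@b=[[0.15, 1.45], [0.04, 0.04]]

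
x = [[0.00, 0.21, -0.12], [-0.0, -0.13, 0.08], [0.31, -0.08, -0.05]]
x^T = [[0.0, -0.00, 0.31], [0.21, -0.13, -0.08], [-0.12, 0.08, -0.05]]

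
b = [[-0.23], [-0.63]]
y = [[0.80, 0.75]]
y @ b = [[-0.66]]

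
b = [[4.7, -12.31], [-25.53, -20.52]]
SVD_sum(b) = [[-3.52, -3.15], [-24.34, -21.84]] + [[8.22, -9.16], [-1.19, 1.32]]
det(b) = -410.72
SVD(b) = [[0.14,0.99],[0.99,-0.14]] @ diag([33.04542003727457, 12.428902387584063]) @ [[-0.74, -0.67], [0.67, -0.74]]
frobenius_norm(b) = 35.31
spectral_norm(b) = 33.05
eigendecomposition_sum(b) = [[10.94, -3.92], [-8.12, 2.91]] + [[-6.24, -8.39], [-17.41, -23.43]]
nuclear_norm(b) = 45.47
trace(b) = -15.82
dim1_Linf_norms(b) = [12.31, 25.53]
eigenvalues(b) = [13.85, -29.67]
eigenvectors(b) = [[0.8, 0.34], [-0.6, 0.94]]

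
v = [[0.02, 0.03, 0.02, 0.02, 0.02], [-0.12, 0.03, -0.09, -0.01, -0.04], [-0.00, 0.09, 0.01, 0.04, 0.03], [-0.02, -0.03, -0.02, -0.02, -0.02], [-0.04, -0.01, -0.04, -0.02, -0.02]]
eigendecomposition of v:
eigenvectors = [[(-0.06-0.24j),-0.06+0.24j,(0.03+0j),0.50+0.00j,(-0.43+0j)],[(0.66+0j),(0.66-0j),-0.24+0.00j,0.00+0.00j,(-0.42+0j)],[(0.12-0.6j),(0.12+0.6j),(-0.48+0j),-0.50+0.00j,(0.06+0j)],[(0.06+0.24j),(0.06-0.24j),-0.03+0.00j,0.50+0.00j,0.43+0.00j],[0.22+0.15j,0.22-0.15j,(0.85+0j),-0.50+0.00j,0.67+0.00j]]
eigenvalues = [(0.01+0.11j), (0.01-0.11j), 0j, (-0+0j), (-0+0j)]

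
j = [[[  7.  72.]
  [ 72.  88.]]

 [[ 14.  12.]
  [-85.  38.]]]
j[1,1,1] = 38.0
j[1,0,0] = 14.0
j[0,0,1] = 72.0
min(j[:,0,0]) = 7.0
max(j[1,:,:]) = 38.0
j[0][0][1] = 72.0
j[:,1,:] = [[72.0, 88.0], [-85.0, 38.0]]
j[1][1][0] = -85.0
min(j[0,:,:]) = 7.0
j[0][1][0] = 72.0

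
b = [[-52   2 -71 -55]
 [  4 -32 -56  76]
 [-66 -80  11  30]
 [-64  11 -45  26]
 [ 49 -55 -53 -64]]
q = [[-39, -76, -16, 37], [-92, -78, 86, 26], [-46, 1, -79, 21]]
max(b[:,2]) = 11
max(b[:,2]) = 11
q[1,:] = [-92, -78, 86, 26]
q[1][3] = 26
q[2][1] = 1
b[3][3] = 26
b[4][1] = -55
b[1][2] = -56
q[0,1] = -76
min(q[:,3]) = 21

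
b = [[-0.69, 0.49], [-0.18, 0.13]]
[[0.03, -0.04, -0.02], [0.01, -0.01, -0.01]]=b @ [[0.01, 0.05, 0.08], [0.07, -0.01, 0.07]]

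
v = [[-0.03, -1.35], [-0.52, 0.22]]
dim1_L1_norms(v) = [1.38, 0.74]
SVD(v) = [[-0.98, 0.18],[0.18, 0.98]] @ diag([1.3690532691628254, 0.5175839508665051]) @ [[-0.05, 1.0], [-1.00, -0.05]]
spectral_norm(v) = 1.37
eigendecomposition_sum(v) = [[-0.43, -0.60], [-0.23, -0.32]] + [[0.40, -0.75], [-0.29, 0.54]]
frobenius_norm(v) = 1.46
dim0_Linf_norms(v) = [0.52, 1.35]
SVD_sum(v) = [[0.06, -1.35], [-0.01, 0.24]] + [[-0.09, -0.0], [-0.51, -0.02]]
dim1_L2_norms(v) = [1.35, 0.56]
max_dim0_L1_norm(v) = 1.57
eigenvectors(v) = [[-0.88, 0.81], [-0.47, -0.58]]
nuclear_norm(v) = 1.89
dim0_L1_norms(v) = [0.55, 1.57]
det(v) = -0.71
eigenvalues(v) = [-0.75, 0.94]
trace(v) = 0.19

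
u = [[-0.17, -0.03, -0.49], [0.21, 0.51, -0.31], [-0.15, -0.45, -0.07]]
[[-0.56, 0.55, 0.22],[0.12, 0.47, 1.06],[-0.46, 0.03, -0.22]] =u@[[0.14, 0.35, 3.7],[0.82, 0.02, -0.48],[1.05, -1.25, -1.70]]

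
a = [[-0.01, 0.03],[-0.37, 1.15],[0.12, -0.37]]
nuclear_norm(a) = 1.27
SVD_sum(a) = [[-0.01, 0.03],[-0.37, 1.15],[0.12, -0.37]] + [[-0.0, -0.0], [0.00, 0.00], [0.00, 0.0]]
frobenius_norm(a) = 1.27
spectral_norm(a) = 1.27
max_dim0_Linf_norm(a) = 1.15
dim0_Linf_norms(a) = [0.37, 1.15]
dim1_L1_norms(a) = [0.04, 1.52, 0.49]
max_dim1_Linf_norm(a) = 1.15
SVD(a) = [[-0.02,  0.35], [-0.95,  -0.3], [0.31,  -0.89]] @ diag([1.269527133920654, 0.0009253319453041155]) @ [[0.31, -0.95],  [-0.95, -0.31]]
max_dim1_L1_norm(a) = 1.52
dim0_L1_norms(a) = [0.5, 1.55]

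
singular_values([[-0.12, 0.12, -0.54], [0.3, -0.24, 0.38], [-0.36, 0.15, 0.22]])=[0.76, 0.49, 0.03]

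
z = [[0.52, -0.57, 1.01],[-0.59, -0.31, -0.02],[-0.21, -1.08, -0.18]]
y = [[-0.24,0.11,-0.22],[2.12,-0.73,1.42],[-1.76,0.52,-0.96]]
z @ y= [[-3.11, 1.00, -1.89], [-0.48, 0.15, -0.29], [-1.92, 0.67, -1.31]]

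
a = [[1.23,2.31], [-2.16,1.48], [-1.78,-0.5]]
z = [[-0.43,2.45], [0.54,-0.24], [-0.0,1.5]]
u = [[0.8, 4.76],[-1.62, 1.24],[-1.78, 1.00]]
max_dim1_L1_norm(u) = 5.56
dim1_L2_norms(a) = [2.62, 2.62, 1.85]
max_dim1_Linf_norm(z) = 2.45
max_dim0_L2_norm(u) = 5.02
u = z + a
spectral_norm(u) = 5.02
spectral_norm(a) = 3.08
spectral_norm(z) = 2.91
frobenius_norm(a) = 4.14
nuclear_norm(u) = 7.56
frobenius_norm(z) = 2.96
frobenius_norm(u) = 5.62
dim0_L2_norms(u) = [2.54, 5.02]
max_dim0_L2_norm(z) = 2.88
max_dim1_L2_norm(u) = 4.83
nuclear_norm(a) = 5.84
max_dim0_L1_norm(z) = 4.19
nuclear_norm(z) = 3.46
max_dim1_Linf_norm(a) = 2.31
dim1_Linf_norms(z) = [2.45, 0.54, 1.5]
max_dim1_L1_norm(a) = 3.64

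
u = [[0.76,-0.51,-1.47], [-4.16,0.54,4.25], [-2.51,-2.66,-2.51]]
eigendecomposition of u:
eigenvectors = [[(0.38+0j), -0.27+0.05j, -0.27-0.05j], [-0.80+0.00j, (0.77+0j), 0.77-0.00j], [0.47+0.00j, -0.47+0.32j, (-0.47-0.32j)]]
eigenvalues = [(0.03+0j), (-0.62+1.51j), (-0.62-1.51j)]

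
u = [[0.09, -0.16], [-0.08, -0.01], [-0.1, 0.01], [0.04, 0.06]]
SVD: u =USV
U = [[-0.9, -0.30], [0.23, -0.54], [0.37, -0.55], [0.09, 0.56]]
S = [0.2, 0.12]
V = [[-0.66, 0.75], [0.75, 0.66]]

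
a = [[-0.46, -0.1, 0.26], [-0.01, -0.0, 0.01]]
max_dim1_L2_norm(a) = 0.54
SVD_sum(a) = [[-0.46, -0.10, 0.26],[-0.01, -0.0, 0.01]] + [[-0.00,-0.0,-0.0], [0.0,0.0,0.0]]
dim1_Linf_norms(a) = [0.46, 0.01]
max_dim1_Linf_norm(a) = 0.46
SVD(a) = [[-1.0, -0.02], [-0.02, 1.0]] @ diag([0.5379398348927212, 0.004553464130931422]) @ [[0.86, 0.19, -0.48],  [0.32, 0.55, 0.77]]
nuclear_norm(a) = 0.54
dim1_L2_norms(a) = [0.54, 0.01]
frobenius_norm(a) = 0.54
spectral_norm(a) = 0.54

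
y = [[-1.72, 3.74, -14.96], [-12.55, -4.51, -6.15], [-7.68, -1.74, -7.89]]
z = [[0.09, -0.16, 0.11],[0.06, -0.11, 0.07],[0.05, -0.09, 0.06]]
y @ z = [[-0.68, 1.21, -0.82], [-1.71, 3.06, -2.07], [-1.19, 2.13, -1.44]]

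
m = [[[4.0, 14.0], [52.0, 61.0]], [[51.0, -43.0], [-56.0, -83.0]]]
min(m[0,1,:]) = 52.0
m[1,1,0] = -56.0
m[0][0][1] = 14.0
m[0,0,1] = 14.0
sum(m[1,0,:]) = 8.0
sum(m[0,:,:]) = 131.0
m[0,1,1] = 61.0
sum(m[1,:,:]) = -131.0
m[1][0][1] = -43.0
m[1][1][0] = -56.0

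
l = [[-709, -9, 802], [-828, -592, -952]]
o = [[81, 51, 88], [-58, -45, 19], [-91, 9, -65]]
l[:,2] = [802, -952]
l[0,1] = -9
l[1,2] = -952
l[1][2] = -952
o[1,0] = -58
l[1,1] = -592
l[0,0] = -709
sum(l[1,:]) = -2372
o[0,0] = 81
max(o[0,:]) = 88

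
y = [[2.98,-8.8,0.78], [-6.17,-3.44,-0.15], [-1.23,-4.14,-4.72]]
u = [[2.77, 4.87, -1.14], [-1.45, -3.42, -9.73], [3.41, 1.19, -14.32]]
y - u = [[0.21, -13.67, 1.92], [-4.72, -0.02, 9.58], [-4.64, -5.33, 9.60]]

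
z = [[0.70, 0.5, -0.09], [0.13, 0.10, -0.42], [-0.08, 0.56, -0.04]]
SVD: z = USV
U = [[-0.89, 0.34, 0.31], [-0.26, 0.17, -0.95], [-0.38, -0.92, -0.06]]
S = [0.95, 0.47, 0.39]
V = [[-0.66, -0.72, 0.22], [0.71, -0.69, -0.14], [0.25, 0.06, 0.97]]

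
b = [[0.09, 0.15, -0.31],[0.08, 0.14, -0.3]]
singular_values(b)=[0.49, 0.01]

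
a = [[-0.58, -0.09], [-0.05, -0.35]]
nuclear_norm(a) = 0.93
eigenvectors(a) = [[-0.98, 0.34], [-0.2, -0.94]]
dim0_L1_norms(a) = [0.63, 0.44]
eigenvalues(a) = [-0.6, -0.33]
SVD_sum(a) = [[-0.56, -0.17], [-0.14, -0.04]] + [[-0.02, 0.08], [0.09, -0.31]]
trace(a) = -0.93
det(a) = 0.20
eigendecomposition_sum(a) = [[-0.56, -0.2],[-0.11, -0.04]] + [[-0.02, 0.11],[0.06, -0.31]]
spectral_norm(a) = 0.60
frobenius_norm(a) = 0.69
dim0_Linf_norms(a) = [0.58, 0.35]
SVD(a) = [[-0.97, -0.25],[-0.25, 0.97]] @ diag([0.6000590289723721, 0.3308007886156468]) @ [[0.96, 0.29], [0.29, -0.96]]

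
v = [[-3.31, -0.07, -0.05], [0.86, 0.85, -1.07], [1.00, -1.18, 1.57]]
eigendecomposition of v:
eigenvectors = [[-0.93, -0.03, -0.0], [0.26, 0.79, -0.57], [0.26, 0.61, 0.82]]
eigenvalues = [-3.28, -0.0, 2.39]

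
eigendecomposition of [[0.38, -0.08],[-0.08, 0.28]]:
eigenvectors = [[0.87, 0.48],[-0.48, 0.87]]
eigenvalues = [0.42, 0.24]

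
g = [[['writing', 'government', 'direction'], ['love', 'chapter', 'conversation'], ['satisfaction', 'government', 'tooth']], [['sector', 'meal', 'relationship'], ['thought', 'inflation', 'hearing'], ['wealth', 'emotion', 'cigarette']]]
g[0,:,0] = ['writing', 'love', 'satisfaction']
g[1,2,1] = 'emotion'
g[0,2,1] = 'government'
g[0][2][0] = 'satisfaction'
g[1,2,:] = ['wealth', 'emotion', 'cigarette']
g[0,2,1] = 'government'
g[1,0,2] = 'relationship'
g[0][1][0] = 'love'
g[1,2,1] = 'emotion'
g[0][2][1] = 'government'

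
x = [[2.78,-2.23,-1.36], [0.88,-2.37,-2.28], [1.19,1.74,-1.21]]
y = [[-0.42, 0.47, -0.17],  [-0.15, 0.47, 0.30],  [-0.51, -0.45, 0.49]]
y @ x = [[-0.96, -0.47, -0.29], [0.35, -0.26, -1.23], [-1.23, 3.06, 1.13]]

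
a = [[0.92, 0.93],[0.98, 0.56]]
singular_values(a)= [1.71, 0.23]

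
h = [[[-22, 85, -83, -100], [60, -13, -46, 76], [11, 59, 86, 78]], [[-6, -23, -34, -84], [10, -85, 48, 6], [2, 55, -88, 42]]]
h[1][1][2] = 48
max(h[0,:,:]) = 86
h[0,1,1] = -13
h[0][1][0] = 60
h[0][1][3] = 76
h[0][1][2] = -46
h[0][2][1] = 59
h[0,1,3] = 76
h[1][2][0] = 2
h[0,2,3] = 78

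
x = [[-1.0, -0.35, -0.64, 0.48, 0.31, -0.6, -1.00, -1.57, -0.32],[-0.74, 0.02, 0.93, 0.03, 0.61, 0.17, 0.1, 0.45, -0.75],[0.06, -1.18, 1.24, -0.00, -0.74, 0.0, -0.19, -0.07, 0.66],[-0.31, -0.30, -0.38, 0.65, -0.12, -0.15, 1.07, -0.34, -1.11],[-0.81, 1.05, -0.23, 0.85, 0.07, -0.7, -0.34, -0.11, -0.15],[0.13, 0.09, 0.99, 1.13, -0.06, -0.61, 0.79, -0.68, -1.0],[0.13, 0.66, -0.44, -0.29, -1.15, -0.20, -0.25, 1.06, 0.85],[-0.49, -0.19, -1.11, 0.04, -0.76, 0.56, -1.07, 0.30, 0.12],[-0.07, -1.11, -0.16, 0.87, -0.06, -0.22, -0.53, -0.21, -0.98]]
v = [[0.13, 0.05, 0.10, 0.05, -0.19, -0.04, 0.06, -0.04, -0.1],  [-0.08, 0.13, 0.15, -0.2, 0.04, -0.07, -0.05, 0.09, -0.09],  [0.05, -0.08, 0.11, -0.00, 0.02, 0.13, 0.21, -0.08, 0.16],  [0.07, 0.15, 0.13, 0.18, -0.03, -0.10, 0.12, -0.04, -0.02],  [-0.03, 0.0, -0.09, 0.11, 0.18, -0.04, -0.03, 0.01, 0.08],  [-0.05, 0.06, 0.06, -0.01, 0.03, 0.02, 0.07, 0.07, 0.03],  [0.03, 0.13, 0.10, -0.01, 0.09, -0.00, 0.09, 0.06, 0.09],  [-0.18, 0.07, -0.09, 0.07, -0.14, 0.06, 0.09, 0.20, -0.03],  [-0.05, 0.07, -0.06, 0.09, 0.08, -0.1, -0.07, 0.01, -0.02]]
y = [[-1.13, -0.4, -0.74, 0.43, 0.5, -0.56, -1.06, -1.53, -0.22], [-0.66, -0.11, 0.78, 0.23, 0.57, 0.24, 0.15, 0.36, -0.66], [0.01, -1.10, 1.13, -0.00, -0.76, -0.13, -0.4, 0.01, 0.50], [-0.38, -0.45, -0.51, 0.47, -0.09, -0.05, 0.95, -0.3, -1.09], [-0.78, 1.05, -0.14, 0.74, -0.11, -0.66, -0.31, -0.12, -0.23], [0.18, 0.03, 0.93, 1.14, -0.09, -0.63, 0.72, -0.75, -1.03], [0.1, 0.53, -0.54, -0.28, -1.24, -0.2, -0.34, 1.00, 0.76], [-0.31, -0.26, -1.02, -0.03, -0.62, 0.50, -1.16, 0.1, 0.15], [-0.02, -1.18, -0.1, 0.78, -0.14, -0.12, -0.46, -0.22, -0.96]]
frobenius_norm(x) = 5.88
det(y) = -2.04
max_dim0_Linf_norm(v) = 0.21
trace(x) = -0.56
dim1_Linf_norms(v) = [0.19, 0.2, 0.21, 0.18, 0.18, 0.07, 0.13, 0.2, 0.1]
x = v + y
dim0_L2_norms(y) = [1.61, 2.1, 2.22, 1.73, 1.77, 1.24, 2.12, 2.05, 2.13]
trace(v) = 1.02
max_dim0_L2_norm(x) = 2.33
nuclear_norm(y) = 14.49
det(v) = 0.00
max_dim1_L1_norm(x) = 6.27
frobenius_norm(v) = 0.85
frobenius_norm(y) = 5.73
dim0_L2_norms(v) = [0.26, 0.28, 0.31, 0.32, 0.33, 0.22, 0.3, 0.26, 0.25]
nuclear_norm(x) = 15.11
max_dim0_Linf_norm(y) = 1.53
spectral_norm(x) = 3.49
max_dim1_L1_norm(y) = 6.57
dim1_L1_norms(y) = [6.57, 3.76, 4.04, 4.29, 4.14, 5.5, 4.99, 4.15, 3.98]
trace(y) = -1.58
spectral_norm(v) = 0.43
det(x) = -10.97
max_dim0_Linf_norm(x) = 1.57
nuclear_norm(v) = 2.00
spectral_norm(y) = 3.38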